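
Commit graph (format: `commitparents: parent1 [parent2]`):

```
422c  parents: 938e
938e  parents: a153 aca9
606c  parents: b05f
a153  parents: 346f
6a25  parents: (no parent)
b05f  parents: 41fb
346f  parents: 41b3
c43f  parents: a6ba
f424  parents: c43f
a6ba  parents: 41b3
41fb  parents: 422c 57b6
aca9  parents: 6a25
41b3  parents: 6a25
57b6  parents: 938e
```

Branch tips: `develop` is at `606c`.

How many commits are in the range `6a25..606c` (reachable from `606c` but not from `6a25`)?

Reachable from 606c: {346f, 41b3, 41fb, 422c, 57b6, 606c, 6a25, 938e, a153, aca9, b05f}.
Reachable from 6a25: {6a25}.
In 606c's history but not 6a25's: {346f, 41b3, 41fb, 422c, 57b6, 606c, 938e, a153, aca9, b05f} — 10 commits.

10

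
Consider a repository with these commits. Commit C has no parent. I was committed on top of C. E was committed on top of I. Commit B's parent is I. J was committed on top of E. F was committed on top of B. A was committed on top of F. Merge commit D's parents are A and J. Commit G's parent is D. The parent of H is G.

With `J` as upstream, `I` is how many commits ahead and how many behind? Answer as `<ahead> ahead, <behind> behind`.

0 ahead, 2 behind

Reachable from I: {C, I}.
Reachable from J: {C, E, I, J}.
Only in I's history (ahead): {} — 0.
Only in J's history (behind): {E, J} — 2.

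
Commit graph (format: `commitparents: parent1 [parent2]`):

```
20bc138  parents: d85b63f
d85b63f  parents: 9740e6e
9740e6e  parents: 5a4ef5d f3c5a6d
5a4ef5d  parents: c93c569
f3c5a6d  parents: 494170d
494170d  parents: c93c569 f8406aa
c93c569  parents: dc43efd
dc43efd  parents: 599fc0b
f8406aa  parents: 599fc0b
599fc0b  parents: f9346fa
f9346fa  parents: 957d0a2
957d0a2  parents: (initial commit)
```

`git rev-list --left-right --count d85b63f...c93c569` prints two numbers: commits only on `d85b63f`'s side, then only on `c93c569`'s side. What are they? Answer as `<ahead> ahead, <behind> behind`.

Reachable from d85b63f: {494170d, 599fc0b, 5a4ef5d, 957d0a2, 9740e6e, c93c569, d85b63f, dc43efd, f3c5a6d, f8406aa, f9346fa}.
Reachable from c93c569: {599fc0b, 957d0a2, c93c569, dc43efd, f9346fa}.
Only in d85b63f's history (ahead): {494170d, 5a4ef5d, 9740e6e, d85b63f, f3c5a6d, f8406aa} — 6.
Only in c93c569's history (behind): {} — 0.

6 ahead, 0 behind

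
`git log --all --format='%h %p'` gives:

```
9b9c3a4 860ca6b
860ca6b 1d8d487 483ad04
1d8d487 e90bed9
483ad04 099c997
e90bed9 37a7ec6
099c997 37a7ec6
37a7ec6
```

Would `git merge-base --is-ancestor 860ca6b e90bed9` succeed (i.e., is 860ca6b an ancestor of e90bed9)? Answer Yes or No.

No

Ancestors of e90bed9: {37a7ec6, e90bed9}.
860ca6b is not in that set, so it is not an ancestor of e90bed9.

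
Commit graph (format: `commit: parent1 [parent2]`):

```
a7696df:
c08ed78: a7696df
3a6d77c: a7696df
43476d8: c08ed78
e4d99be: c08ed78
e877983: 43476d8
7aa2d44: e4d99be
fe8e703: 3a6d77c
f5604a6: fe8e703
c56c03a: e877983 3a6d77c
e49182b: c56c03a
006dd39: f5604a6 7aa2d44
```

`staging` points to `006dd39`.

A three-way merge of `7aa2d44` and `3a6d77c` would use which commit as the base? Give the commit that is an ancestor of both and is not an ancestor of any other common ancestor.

Ancestors of 7aa2d44: {7aa2d44, a7696df, c08ed78, e4d99be}.
Ancestors of 3a6d77c: {3a6d77c, a7696df}.
Common ancestors: {a7696df}.
The only common ancestor is a7696df, so it is the merge base.

a7696df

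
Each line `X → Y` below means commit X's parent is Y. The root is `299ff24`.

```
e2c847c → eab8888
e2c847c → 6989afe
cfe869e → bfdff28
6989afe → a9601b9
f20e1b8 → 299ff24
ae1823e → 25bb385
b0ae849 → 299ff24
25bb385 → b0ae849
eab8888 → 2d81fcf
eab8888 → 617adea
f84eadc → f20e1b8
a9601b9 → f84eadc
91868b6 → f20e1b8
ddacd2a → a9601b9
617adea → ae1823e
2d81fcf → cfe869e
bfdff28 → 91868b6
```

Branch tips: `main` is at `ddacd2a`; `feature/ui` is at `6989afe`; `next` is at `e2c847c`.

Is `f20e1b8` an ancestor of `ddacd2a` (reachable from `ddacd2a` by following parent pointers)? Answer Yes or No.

Yes

Ancestors of ddacd2a (commits reachable by following parents): {299ff24, a9601b9, ddacd2a, f20e1b8, f84eadc}.
f20e1b8 is in that set, so it is an ancestor of ddacd2a.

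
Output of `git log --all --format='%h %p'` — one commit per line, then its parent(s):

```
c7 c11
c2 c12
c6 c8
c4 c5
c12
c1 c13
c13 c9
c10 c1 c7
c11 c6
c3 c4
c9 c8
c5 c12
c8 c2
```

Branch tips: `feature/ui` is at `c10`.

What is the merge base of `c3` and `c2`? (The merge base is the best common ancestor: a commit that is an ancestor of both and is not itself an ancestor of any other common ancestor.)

Ancestors of c3: {c12, c3, c4, c5}.
Ancestors of c2: {c12, c2}.
Common ancestors: {c12}.
The only common ancestor is c12, so it is the merge base.

c12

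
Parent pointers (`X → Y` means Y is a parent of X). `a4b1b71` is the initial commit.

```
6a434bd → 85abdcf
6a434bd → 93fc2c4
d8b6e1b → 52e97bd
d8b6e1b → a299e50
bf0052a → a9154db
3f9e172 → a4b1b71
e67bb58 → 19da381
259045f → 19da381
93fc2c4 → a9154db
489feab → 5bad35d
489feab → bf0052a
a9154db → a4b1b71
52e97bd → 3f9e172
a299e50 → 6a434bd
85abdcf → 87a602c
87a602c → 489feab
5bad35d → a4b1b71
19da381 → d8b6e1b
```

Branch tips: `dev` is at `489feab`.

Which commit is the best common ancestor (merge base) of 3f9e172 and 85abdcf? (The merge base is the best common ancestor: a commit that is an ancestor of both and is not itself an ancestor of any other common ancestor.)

Ancestors of 3f9e172: {3f9e172, a4b1b71}.
Ancestors of 85abdcf: {489feab, 5bad35d, 85abdcf, 87a602c, a4b1b71, a9154db, bf0052a}.
Common ancestors: {a4b1b71}.
The only common ancestor is a4b1b71, so it is the merge base.

a4b1b71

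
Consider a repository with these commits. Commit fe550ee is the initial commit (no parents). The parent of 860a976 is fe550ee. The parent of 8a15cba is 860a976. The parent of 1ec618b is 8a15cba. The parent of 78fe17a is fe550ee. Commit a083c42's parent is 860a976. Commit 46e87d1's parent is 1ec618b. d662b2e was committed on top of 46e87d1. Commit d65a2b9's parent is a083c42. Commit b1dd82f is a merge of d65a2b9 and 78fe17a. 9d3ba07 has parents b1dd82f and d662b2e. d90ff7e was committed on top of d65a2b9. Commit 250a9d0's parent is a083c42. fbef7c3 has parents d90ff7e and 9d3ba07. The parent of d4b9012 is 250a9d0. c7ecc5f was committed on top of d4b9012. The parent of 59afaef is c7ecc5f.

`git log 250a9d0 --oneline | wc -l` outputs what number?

Walking parent pointers from 250a9d0: reachable set = {250a9d0, 860a976, a083c42, fe550ee}.
That is 4 commits.

4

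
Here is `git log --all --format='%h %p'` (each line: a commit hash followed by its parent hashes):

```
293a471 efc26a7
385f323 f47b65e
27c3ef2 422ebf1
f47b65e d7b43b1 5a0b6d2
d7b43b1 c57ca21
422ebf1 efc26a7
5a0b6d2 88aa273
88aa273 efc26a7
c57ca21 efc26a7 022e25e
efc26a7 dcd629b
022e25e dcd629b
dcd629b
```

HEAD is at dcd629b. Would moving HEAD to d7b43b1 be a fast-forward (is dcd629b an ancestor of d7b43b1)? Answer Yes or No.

A fast-forward from dcd629b to d7b43b1 is possible iff dcd629b is an ancestor of d7b43b1.
Ancestors of d7b43b1: {022e25e, c57ca21, d7b43b1, dcd629b, efc26a7}.
dcd629b is among them, so fast-forward is possible.

Yes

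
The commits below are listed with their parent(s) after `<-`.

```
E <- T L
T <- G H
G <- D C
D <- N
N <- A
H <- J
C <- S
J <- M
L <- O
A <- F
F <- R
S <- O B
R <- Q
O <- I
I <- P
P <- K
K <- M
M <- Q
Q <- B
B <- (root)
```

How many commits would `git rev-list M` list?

3

Walking parent pointers from M: reachable set = {B, M, Q}.
That is 3 commits.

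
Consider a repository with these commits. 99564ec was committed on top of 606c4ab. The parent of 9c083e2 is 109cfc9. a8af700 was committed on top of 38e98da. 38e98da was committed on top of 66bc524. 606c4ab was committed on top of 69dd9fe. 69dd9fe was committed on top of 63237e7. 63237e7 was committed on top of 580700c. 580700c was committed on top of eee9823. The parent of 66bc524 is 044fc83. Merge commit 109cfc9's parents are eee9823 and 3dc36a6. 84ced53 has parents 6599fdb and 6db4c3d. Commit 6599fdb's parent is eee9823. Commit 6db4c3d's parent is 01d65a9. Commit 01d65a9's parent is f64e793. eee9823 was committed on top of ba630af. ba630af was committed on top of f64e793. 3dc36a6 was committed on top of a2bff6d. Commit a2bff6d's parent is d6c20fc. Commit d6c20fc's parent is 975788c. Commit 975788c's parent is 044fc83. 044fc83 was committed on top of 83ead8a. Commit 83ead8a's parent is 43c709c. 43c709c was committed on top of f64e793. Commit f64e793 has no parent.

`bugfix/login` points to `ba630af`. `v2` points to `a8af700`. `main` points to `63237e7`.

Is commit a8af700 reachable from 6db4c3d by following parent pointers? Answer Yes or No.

Ancestors of 6db4c3d: {01d65a9, 6db4c3d, f64e793}.
a8af700 is not in that set, so it is not an ancestor of 6db4c3d.

No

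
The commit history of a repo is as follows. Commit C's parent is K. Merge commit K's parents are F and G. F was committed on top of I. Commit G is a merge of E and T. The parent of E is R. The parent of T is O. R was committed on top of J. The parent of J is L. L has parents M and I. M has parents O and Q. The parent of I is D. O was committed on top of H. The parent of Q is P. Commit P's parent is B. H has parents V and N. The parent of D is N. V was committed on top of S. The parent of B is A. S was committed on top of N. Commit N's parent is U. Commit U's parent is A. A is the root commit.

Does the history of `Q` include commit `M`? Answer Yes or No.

No

Ancestors of Q: {A, B, P, Q}.
M is not in that set, so it is not an ancestor of Q.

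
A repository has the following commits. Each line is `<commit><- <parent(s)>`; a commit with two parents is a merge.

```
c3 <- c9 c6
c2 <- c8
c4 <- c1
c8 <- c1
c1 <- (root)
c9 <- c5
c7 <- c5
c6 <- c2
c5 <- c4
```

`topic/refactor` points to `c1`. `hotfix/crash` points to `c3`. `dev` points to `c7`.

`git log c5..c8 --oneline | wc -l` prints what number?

1

Reachable from c8: {c1, c8}.
Reachable from c5: {c1, c4, c5}.
In c8's history but not c5's: {c8} — 1 commit.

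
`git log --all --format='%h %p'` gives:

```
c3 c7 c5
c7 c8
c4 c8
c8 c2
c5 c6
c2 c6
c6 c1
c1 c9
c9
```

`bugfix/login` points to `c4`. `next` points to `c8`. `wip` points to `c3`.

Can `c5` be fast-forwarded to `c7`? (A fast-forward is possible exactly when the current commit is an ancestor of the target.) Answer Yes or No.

A fast-forward from c5 to c7 is possible iff c5 is an ancestor of c7.
Ancestors of c7: {c1, c2, c6, c7, c8, c9}.
c5 is not among them, so fast-forward is not possible.

No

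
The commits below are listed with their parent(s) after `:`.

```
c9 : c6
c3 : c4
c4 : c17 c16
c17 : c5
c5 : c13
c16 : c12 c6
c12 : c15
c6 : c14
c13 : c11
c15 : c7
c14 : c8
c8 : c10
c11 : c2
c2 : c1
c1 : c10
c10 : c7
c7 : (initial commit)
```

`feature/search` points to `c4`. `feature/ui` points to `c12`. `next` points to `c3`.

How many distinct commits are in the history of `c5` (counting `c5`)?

7

Walking parent pointers from c5: reachable set = {c1, c10, c11, c13, c2, c5, c7}.
That is 7 commits.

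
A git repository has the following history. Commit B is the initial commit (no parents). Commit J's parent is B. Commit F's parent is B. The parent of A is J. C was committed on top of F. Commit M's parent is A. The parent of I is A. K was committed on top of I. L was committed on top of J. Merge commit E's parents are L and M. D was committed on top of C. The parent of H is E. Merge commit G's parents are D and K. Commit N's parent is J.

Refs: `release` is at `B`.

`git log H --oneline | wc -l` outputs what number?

Walking parent pointers from H: reachable set = {A, B, E, H, J, L, M}.
That is 7 commits.

7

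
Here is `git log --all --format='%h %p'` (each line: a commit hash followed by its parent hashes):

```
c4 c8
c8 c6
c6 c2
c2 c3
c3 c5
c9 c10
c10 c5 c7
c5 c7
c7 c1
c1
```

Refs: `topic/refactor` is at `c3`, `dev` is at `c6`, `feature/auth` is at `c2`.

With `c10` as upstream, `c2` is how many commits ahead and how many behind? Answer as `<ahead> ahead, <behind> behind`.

2 ahead, 1 behind

Reachable from c2: {c1, c2, c3, c5, c7}.
Reachable from c10: {c1, c10, c5, c7}.
Only in c2's history (ahead): {c2, c3} — 2.
Only in c10's history (behind): {c10} — 1.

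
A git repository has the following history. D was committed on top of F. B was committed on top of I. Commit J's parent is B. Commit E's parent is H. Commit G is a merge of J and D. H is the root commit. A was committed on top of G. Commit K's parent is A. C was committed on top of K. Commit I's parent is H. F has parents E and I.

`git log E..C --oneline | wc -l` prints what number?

Reachable from C: {A, B, C, D, E, F, G, H, I, J, K}.
Reachable from E: {E, H}.
In C's history but not E's: {A, B, C, D, F, G, I, J, K} — 9 commits.

9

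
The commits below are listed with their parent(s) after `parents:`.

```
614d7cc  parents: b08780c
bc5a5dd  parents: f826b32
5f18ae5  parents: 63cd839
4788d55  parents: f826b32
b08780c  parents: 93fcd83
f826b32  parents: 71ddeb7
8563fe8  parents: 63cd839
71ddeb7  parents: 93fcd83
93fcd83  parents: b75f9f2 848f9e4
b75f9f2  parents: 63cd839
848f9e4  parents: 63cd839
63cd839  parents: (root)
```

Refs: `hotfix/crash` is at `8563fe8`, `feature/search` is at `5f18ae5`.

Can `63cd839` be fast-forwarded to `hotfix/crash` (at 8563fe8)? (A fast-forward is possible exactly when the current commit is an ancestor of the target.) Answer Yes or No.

A fast-forward from 63cd839 to 8563fe8 is possible iff 63cd839 is an ancestor of 8563fe8.
Ancestors of 8563fe8: {63cd839, 8563fe8}.
63cd839 is among them, so fast-forward is possible.

Yes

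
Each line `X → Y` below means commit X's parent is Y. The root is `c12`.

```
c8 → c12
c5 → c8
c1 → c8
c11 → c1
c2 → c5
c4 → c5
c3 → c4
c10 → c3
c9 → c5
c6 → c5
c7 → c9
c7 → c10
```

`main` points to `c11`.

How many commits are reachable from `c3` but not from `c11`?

3

Reachable from c3: {c12, c3, c4, c5, c8}.
Reachable from c11: {c1, c11, c12, c8}.
In c3's history but not c11's: {c3, c4, c5} — 3 commits.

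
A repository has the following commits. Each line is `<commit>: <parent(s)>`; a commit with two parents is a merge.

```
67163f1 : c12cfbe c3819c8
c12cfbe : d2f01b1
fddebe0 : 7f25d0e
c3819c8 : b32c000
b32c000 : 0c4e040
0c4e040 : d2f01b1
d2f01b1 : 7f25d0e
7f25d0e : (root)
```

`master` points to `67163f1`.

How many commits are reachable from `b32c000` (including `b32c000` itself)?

4

Walking parent pointers from b32c000: reachable set = {0c4e040, 7f25d0e, b32c000, d2f01b1}.
That is 4 commits.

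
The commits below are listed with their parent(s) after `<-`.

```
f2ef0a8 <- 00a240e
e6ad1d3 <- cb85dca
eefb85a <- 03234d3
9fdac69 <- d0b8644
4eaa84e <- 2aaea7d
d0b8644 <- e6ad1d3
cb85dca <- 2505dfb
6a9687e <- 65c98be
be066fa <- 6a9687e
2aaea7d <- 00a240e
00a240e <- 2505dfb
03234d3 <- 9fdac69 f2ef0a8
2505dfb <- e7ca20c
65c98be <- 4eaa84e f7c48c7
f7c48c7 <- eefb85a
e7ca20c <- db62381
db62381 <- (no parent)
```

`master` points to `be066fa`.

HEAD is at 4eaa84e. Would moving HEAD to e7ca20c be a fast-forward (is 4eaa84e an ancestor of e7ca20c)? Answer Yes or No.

A fast-forward from 4eaa84e to e7ca20c is possible iff 4eaa84e is an ancestor of e7ca20c.
Ancestors of e7ca20c: {db62381, e7ca20c}.
4eaa84e is not among them, so fast-forward is not possible.

No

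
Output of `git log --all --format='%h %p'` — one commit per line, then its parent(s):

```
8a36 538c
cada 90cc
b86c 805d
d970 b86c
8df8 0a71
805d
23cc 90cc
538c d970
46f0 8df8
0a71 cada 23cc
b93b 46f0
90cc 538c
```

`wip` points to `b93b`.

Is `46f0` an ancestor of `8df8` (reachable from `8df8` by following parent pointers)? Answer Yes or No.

No

Ancestors of 8df8: {0a71, 23cc, 538c, 805d, 8df8, 90cc, b86c, cada, d970}.
46f0 is not in that set, so it is not an ancestor of 8df8.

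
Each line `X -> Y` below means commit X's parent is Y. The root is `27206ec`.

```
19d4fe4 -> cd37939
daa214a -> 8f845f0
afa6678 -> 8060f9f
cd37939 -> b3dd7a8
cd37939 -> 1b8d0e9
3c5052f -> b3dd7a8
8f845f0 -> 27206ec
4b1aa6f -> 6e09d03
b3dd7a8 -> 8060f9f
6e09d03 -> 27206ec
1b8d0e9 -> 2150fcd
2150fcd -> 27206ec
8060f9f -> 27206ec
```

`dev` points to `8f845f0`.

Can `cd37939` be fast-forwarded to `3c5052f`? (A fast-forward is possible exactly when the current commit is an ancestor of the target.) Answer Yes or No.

A fast-forward from cd37939 to 3c5052f is possible iff cd37939 is an ancestor of 3c5052f.
Ancestors of 3c5052f: {27206ec, 3c5052f, 8060f9f, b3dd7a8}.
cd37939 is not among them, so fast-forward is not possible.

No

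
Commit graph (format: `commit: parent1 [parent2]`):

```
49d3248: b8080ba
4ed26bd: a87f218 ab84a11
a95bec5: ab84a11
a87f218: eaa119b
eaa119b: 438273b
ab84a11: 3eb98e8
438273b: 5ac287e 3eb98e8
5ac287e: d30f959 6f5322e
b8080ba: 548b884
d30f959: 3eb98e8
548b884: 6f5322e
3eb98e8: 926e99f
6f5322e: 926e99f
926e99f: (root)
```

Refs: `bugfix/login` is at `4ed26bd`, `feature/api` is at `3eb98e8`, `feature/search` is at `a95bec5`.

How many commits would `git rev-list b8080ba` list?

Walking parent pointers from b8080ba: reachable set = {548b884, 6f5322e, 926e99f, b8080ba}.
That is 4 commits.

4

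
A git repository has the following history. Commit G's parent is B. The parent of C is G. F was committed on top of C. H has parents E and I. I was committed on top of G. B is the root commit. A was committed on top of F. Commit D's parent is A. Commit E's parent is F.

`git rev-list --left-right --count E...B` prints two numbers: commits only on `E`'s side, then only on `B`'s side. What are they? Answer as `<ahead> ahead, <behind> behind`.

Reachable from E: {B, C, E, F, G}.
Reachable from B: {B}.
Only in E's history (ahead): {C, E, F, G} — 4.
Only in B's history (behind): {} — 0.

4 ahead, 0 behind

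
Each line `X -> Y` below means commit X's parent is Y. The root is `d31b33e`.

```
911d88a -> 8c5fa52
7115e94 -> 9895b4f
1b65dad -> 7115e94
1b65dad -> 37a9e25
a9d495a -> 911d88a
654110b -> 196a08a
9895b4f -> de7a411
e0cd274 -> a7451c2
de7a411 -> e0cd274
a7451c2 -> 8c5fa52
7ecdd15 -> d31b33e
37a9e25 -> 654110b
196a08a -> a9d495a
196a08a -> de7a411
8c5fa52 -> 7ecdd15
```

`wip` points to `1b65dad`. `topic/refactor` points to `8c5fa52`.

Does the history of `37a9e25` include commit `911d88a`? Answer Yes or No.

Yes

Ancestors of 37a9e25 (commits reachable by following parents): {196a08a, 37a9e25, 654110b, 7ecdd15, 8c5fa52, 911d88a, a7451c2, a9d495a, d31b33e, de7a411, e0cd274}.
911d88a is in that set, so it is an ancestor of 37a9e25.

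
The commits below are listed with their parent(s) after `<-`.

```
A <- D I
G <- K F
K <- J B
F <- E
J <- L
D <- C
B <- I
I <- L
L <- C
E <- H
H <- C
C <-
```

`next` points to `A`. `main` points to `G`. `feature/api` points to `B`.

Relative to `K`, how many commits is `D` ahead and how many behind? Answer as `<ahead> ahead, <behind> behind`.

1 ahead, 5 behind

Reachable from D: {C, D}.
Reachable from K: {B, C, I, J, K, L}.
Only in D's history (ahead): {D} — 1.
Only in K's history (behind): {B, I, J, K, L} — 5.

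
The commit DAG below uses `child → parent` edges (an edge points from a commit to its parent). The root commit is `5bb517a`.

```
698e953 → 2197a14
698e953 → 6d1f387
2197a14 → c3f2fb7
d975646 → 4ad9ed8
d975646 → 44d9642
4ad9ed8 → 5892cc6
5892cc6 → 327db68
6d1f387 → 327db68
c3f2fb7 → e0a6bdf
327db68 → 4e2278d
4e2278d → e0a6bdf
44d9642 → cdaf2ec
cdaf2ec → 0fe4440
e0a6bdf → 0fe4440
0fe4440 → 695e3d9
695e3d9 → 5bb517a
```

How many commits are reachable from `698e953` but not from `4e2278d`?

Reachable from 698e953: {0fe4440, 2197a14, 327db68, 4e2278d, 5bb517a, 695e3d9, 698e953, 6d1f387, c3f2fb7, e0a6bdf}.
Reachable from 4e2278d: {0fe4440, 4e2278d, 5bb517a, 695e3d9, e0a6bdf}.
In 698e953's history but not 4e2278d's: {2197a14, 327db68, 698e953, 6d1f387, c3f2fb7} — 5 commits.

5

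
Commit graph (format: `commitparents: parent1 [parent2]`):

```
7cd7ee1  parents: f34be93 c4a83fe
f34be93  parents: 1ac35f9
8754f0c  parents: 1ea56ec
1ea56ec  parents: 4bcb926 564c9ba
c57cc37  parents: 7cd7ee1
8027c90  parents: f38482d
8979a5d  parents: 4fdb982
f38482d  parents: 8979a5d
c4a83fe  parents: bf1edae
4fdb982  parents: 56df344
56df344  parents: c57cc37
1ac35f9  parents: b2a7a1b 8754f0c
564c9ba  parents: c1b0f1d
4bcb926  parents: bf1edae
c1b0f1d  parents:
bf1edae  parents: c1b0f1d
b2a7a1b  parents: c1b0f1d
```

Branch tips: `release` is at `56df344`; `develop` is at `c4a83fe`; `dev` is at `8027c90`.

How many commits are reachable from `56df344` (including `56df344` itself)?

Walking parent pointers from 56df344: reachable set = {1ac35f9, 1ea56ec, 4bcb926, 564c9ba, 56df344, 7cd7ee1, 8754f0c, b2a7a1b, bf1edae, c1b0f1d, c4a83fe, c57cc37, f34be93}.
That is 13 commits.

13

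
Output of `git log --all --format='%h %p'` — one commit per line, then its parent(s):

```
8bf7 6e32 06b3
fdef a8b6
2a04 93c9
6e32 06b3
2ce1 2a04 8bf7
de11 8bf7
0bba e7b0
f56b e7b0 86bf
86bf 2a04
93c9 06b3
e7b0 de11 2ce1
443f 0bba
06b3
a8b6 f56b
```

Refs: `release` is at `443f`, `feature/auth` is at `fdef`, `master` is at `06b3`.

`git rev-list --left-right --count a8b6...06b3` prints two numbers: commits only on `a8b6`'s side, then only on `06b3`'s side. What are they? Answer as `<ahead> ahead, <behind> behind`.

Reachable from a8b6: {06b3, 2a04, 2ce1, 6e32, 86bf, 8bf7, 93c9, a8b6, de11, e7b0, f56b}.
Reachable from 06b3: {06b3}.
Only in a8b6's history (ahead): {2a04, 2ce1, 6e32, 86bf, 8bf7, 93c9, a8b6, de11, e7b0, f56b} — 10.
Only in 06b3's history (behind): {} — 0.

10 ahead, 0 behind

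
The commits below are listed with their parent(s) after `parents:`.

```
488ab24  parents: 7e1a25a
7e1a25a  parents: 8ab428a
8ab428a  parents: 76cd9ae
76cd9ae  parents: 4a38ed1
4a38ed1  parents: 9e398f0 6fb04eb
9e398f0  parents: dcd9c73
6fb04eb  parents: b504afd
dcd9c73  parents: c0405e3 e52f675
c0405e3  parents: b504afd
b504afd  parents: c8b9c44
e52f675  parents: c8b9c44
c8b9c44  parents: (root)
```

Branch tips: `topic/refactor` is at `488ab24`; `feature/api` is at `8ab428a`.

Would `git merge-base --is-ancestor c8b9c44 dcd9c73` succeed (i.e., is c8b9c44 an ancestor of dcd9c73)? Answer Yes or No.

Ancestors of dcd9c73 (commits reachable by following parents): {b504afd, c0405e3, c8b9c44, dcd9c73, e52f675}.
c8b9c44 is in that set, so it is an ancestor of dcd9c73.

Yes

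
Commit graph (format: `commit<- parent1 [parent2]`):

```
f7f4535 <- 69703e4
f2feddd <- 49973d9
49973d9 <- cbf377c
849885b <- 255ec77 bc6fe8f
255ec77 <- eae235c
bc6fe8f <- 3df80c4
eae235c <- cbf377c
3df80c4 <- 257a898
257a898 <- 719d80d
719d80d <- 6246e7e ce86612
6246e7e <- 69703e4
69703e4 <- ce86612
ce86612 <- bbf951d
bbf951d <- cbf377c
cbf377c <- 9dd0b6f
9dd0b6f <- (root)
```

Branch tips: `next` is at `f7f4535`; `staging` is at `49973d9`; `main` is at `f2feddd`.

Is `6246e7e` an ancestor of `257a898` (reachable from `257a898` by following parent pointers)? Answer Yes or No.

Yes

Ancestors of 257a898 (commits reachable by following parents): {257a898, 6246e7e, 69703e4, 719d80d, 9dd0b6f, bbf951d, cbf377c, ce86612}.
6246e7e is in that set, so it is an ancestor of 257a898.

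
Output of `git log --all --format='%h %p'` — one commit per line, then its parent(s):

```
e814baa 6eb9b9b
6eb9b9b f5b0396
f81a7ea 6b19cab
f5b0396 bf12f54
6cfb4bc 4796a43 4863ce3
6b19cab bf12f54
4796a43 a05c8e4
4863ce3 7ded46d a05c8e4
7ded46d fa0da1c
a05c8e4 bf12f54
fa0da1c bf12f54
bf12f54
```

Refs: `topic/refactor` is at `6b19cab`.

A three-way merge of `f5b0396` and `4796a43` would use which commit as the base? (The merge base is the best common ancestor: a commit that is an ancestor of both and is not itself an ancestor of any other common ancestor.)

bf12f54

Ancestors of f5b0396: {bf12f54, f5b0396}.
Ancestors of 4796a43: {4796a43, a05c8e4, bf12f54}.
Common ancestors: {bf12f54}.
The only common ancestor is bf12f54, so it is the merge base.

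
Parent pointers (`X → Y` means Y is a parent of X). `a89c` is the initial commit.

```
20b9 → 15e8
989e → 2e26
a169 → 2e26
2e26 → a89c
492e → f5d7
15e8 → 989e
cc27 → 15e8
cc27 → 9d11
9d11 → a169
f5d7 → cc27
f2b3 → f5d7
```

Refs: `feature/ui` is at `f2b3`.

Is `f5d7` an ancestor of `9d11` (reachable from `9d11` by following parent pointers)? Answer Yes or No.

Ancestors of 9d11: {2e26, 9d11, a169, a89c}.
f5d7 is not in that set, so it is not an ancestor of 9d11.

No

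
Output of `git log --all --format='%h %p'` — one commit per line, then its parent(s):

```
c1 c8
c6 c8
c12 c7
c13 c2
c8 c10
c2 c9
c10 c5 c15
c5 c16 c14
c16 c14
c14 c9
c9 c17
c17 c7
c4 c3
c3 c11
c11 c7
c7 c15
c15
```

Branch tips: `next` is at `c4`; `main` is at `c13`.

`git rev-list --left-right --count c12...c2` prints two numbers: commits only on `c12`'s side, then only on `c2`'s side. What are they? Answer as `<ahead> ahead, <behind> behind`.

Reachable from c12: {c12, c15, c7}.
Reachable from c2: {c15, c17, c2, c7, c9}.
Only in c12's history (ahead): {c12} — 1.
Only in c2's history (behind): {c17, c2, c9} — 3.

1 ahead, 3 behind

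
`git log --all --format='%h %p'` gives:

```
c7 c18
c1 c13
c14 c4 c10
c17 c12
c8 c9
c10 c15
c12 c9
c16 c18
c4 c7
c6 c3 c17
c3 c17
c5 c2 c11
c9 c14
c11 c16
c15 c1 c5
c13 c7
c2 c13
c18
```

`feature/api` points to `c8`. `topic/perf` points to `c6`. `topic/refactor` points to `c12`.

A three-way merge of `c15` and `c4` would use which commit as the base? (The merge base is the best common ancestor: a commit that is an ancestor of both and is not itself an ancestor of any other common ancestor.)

Ancestors of c15: {c1, c11, c13, c15, c16, c18, c2, c5, c7}.
Ancestors of c4: {c18, c4, c7}.
Common ancestors: {c18, c7}.
Among these, c7 is not an ancestor of any other common ancestor — it is the merge base.

c7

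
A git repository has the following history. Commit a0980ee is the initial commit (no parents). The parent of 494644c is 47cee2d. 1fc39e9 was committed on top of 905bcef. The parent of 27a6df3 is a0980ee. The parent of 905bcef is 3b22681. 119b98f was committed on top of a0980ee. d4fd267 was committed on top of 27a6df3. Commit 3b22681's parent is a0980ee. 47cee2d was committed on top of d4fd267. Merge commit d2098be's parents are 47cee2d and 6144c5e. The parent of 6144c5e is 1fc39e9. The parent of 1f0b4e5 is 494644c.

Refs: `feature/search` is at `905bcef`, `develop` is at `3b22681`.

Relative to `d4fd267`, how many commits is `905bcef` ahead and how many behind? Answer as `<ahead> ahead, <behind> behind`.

2 ahead, 2 behind

Reachable from 905bcef: {3b22681, 905bcef, a0980ee}.
Reachable from d4fd267: {27a6df3, a0980ee, d4fd267}.
Only in 905bcef's history (ahead): {3b22681, 905bcef} — 2.
Only in d4fd267's history (behind): {27a6df3, d4fd267} — 2.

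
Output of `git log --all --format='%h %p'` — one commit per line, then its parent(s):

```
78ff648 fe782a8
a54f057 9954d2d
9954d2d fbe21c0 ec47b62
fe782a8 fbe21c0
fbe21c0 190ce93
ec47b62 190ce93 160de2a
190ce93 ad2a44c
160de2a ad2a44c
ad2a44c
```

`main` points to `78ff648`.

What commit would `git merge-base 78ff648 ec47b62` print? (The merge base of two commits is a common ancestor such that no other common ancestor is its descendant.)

190ce93

Ancestors of 78ff648: {190ce93, 78ff648, ad2a44c, fbe21c0, fe782a8}.
Ancestors of ec47b62: {160de2a, 190ce93, ad2a44c, ec47b62}.
Common ancestors: {190ce93, ad2a44c}.
Among these, 190ce93 is not an ancestor of any other common ancestor — it is the merge base.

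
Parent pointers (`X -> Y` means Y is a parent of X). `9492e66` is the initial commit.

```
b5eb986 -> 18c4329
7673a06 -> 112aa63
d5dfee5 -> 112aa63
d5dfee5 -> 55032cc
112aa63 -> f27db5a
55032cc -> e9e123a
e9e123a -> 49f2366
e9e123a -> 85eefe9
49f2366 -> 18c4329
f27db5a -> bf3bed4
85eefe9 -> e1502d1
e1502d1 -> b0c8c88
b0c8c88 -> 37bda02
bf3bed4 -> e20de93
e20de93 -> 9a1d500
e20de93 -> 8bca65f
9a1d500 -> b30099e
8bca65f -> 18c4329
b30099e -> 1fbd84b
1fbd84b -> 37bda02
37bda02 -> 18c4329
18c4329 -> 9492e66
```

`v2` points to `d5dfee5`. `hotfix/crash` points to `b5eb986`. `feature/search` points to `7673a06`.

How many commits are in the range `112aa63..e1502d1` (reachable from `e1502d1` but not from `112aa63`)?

2

Reachable from e1502d1: {18c4329, 37bda02, 9492e66, b0c8c88, e1502d1}.
Reachable from 112aa63: {112aa63, 18c4329, 1fbd84b, 37bda02, 8bca65f, 9492e66, 9a1d500, b30099e, bf3bed4, e20de93, f27db5a}.
In e1502d1's history but not 112aa63's: {b0c8c88, e1502d1} — 2 commits.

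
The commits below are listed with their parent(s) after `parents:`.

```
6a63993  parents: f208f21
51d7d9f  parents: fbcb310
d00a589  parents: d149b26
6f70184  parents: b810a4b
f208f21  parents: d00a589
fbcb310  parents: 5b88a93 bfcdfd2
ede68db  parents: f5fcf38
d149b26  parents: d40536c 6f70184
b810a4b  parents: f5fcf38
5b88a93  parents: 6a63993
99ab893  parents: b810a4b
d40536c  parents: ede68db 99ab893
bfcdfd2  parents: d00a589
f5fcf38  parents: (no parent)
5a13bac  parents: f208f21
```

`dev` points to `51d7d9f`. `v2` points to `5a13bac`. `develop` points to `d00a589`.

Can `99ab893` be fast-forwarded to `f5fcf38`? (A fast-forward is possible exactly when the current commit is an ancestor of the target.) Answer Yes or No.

No

A fast-forward from 99ab893 to f5fcf38 is possible iff 99ab893 is an ancestor of f5fcf38.
Ancestors of f5fcf38: {f5fcf38}.
99ab893 is not among them, so fast-forward is not possible.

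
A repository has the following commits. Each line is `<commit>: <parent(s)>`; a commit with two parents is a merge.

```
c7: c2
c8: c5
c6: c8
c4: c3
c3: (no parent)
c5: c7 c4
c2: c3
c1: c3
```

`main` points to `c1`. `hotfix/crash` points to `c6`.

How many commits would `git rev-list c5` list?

5

Walking parent pointers from c5: reachable set = {c2, c3, c4, c5, c7}.
That is 5 commits.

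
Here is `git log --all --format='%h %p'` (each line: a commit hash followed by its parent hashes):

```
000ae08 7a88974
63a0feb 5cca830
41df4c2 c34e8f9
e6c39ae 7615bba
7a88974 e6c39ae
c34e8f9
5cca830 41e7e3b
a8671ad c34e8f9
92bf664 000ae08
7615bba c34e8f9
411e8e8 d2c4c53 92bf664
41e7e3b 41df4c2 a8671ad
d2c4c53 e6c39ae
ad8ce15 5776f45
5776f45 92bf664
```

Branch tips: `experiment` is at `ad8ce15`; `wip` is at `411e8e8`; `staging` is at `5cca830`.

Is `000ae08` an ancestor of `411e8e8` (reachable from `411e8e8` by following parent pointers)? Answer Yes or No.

Yes

Ancestors of 411e8e8 (commits reachable by following parents): {000ae08, 411e8e8, 7615bba, 7a88974, 92bf664, c34e8f9, d2c4c53, e6c39ae}.
000ae08 is in that set, so it is an ancestor of 411e8e8.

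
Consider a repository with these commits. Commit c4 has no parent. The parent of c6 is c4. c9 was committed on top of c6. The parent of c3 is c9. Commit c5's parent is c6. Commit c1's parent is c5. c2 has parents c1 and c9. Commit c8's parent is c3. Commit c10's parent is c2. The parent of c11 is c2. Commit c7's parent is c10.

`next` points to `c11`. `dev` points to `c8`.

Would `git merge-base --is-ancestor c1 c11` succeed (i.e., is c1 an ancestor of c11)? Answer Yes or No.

Ancestors of c11 (commits reachable by following parents): {c1, c11, c2, c4, c5, c6, c9}.
c1 is in that set, so it is an ancestor of c11.

Yes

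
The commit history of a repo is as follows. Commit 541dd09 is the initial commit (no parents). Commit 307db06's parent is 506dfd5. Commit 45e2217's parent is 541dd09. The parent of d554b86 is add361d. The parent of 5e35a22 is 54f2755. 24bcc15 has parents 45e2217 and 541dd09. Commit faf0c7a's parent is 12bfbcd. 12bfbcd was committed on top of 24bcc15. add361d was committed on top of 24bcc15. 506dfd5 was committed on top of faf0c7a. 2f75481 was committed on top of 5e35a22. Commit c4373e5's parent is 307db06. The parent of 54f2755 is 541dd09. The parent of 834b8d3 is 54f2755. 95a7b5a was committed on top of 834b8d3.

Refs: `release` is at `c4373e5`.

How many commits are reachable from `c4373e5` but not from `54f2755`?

7

Reachable from c4373e5: {12bfbcd, 24bcc15, 307db06, 45e2217, 506dfd5, 541dd09, c4373e5, faf0c7a}.
Reachable from 54f2755: {541dd09, 54f2755}.
In c4373e5's history but not 54f2755's: {12bfbcd, 24bcc15, 307db06, 45e2217, 506dfd5, c4373e5, faf0c7a} — 7 commits.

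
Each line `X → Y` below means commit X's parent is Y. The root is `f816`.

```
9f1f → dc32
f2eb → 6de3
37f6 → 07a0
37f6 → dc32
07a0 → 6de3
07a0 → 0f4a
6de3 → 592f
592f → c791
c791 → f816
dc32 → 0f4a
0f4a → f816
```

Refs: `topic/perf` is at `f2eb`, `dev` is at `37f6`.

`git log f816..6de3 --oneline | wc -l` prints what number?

Reachable from 6de3: {592f, 6de3, c791, f816}.
Reachable from f816: {f816}.
In 6de3's history but not f816's: {592f, 6de3, c791} — 3 commits.

3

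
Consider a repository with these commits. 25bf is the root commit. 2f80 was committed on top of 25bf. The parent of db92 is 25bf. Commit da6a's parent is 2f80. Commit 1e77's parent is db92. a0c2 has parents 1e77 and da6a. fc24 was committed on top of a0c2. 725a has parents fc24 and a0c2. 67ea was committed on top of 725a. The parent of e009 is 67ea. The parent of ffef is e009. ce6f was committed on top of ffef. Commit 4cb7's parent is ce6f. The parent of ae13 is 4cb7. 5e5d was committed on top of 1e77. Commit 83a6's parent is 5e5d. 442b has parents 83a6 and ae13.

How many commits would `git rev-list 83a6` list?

Walking parent pointers from 83a6: reachable set = {1e77, 25bf, 5e5d, 83a6, db92}.
That is 5 commits.

5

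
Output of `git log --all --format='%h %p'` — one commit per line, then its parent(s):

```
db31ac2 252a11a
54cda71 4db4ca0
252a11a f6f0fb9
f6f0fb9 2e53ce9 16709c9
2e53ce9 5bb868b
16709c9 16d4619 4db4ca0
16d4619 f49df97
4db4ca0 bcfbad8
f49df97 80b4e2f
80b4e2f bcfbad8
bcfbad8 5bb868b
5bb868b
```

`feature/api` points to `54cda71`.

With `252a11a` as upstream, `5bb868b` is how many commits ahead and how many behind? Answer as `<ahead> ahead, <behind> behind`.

0 ahead, 9 behind

Reachable from 5bb868b: {5bb868b}.
Reachable from 252a11a: {16709c9, 16d4619, 252a11a, 2e53ce9, 4db4ca0, 5bb868b, 80b4e2f, bcfbad8, f49df97, f6f0fb9}.
Only in 5bb868b's history (ahead): {} — 0.
Only in 252a11a's history (behind): {16709c9, 16d4619, 252a11a, 2e53ce9, 4db4ca0, 80b4e2f, bcfbad8, f49df97, f6f0fb9} — 9.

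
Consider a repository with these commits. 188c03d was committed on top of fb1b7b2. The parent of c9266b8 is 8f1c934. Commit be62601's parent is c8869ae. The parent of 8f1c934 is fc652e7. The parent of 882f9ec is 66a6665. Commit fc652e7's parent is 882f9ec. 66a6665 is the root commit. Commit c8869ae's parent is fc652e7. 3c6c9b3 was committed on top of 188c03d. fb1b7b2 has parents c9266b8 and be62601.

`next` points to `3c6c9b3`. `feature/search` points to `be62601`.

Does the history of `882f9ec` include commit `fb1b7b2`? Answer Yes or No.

Ancestors of 882f9ec: {66a6665, 882f9ec}.
fb1b7b2 is not in that set, so it is not an ancestor of 882f9ec.

No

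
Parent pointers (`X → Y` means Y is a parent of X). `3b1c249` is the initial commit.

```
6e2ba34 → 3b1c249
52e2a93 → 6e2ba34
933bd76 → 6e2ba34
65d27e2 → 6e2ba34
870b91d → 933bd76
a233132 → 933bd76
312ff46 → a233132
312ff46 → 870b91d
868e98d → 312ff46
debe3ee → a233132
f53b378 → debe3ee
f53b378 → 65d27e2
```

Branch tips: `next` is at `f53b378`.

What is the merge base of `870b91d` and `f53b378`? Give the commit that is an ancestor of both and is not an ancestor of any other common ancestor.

Ancestors of 870b91d: {3b1c249, 6e2ba34, 870b91d, 933bd76}.
Ancestors of f53b378: {3b1c249, 65d27e2, 6e2ba34, 933bd76, a233132, debe3ee, f53b378}.
Common ancestors: {3b1c249, 6e2ba34, 933bd76}.
Among these, 933bd76 is not an ancestor of any other common ancestor — it is the merge base.

933bd76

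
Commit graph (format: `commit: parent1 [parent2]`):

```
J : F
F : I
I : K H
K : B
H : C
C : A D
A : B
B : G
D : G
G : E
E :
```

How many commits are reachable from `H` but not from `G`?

5

Reachable from H: {A, B, C, D, E, G, H}.
Reachable from G: {E, G}.
In H's history but not G's: {A, B, C, D, H} — 5 commits.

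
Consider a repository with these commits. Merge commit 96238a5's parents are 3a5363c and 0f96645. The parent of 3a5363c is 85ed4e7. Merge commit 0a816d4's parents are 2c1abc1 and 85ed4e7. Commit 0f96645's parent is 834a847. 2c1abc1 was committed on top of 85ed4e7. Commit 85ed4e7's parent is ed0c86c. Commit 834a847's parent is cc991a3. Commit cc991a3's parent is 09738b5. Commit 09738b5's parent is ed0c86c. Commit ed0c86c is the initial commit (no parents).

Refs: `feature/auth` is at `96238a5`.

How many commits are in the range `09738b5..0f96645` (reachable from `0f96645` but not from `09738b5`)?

3

Reachable from 0f96645: {09738b5, 0f96645, 834a847, cc991a3, ed0c86c}.
Reachable from 09738b5: {09738b5, ed0c86c}.
In 0f96645's history but not 09738b5's: {0f96645, 834a847, cc991a3} — 3 commits.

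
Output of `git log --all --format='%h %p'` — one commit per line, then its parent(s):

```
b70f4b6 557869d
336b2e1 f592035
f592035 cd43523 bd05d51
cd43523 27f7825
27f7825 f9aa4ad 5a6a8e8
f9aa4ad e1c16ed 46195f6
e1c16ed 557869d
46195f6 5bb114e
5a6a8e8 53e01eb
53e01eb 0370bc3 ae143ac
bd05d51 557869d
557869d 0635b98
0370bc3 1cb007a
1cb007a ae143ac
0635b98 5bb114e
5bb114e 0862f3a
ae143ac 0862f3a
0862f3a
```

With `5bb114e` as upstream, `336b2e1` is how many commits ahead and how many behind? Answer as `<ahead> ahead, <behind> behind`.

15 ahead, 0 behind

Reachable from 336b2e1: {0370bc3, 0635b98, 0862f3a, 1cb007a, 27f7825, 336b2e1, 46195f6, 53e01eb, 557869d, 5a6a8e8, 5bb114e, ae143ac, bd05d51, cd43523, e1c16ed, f592035, f9aa4ad}.
Reachable from 5bb114e: {0862f3a, 5bb114e}.
Only in 336b2e1's history (ahead): {0370bc3, 0635b98, 1cb007a, 27f7825, 336b2e1, 46195f6, 53e01eb, 557869d, 5a6a8e8, ae143ac, bd05d51, cd43523, e1c16ed, f592035, f9aa4ad} — 15.
Only in 5bb114e's history (behind): {} — 0.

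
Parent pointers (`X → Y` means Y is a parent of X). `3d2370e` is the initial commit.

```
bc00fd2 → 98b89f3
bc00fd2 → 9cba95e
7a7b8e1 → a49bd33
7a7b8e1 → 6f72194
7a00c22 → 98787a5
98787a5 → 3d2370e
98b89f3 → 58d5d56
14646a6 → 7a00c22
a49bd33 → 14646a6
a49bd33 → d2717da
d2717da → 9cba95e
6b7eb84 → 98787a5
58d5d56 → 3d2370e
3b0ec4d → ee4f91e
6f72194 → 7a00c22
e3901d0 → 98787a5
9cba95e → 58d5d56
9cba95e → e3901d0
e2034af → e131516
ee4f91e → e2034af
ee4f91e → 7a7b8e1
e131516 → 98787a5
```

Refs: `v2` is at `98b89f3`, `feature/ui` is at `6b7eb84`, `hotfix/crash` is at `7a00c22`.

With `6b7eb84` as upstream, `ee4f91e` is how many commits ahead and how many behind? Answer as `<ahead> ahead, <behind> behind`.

Reachable from ee4f91e: {14646a6, 3d2370e, 58d5d56, 6f72194, 7a00c22, 7a7b8e1, 98787a5, 9cba95e, a49bd33, d2717da, e131516, e2034af, e3901d0, ee4f91e}.
Reachable from 6b7eb84: {3d2370e, 6b7eb84, 98787a5}.
Only in ee4f91e's history (ahead): {14646a6, 58d5d56, 6f72194, 7a00c22, 7a7b8e1, 9cba95e, a49bd33, d2717da, e131516, e2034af, e3901d0, ee4f91e} — 12.
Only in 6b7eb84's history (behind): {6b7eb84} — 1.

12 ahead, 1 behind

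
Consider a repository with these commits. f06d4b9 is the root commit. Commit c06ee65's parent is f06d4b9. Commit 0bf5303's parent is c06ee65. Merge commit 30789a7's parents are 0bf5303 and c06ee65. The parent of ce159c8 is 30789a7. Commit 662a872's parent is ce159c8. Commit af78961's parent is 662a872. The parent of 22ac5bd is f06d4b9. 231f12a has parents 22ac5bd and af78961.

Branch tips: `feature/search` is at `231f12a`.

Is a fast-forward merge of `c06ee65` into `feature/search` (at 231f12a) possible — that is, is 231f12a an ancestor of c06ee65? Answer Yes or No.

No

A fast-forward from 231f12a to c06ee65 is possible iff 231f12a is an ancestor of c06ee65.
Ancestors of c06ee65: {c06ee65, f06d4b9}.
231f12a is not among them, so fast-forward is not possible.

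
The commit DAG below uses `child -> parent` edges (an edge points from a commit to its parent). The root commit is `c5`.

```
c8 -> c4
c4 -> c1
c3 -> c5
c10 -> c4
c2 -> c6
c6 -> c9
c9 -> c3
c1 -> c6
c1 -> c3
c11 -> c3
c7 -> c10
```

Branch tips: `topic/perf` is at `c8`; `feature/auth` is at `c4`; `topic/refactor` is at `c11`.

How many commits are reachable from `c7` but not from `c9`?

5

Reachable from c7: {c1, c10, c3, c4, c5, c6, c7, c9}.
Reachable from c9: {c3, c5, c9}.
In c7's history but not c9's: {c1, c10, c4, c6, c7} — 5 commits.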